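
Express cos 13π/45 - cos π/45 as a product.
cos 13π/45 - cos π/45 = -2 sin(7π/45) sin(2π/15)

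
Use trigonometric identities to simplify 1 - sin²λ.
1 - sin²λ = cos²λ (using Pythagorean identity)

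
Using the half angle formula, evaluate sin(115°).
sin(115°) = √((1 - cos 230°)/2) = 0.9063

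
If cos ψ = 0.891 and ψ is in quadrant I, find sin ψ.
sin ψ = 0.454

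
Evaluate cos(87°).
cos(87°) = 0.05234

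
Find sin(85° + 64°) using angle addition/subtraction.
sin(85° + 64°) = sin 85° cos 64° + cos 85° sin 64° = 0.515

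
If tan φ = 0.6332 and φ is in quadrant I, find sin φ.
sin φ = 0.535 (using tan²φ + 1 = sec²φ)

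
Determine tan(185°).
tan(185°) = 0.08749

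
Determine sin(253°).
sin(253°) = -0.9563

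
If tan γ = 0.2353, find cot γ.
cot γ = 1/tan γ = 4.25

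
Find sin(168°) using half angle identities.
sin(168°) = √((1 - cos 336°)/2) = 0.2079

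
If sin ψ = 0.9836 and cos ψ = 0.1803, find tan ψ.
tan ψ = sin ψ / cos ψ = 5.455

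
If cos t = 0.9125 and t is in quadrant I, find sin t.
sin t = 0.4091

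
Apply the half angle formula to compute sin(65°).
sin(65°) = √((1 - cos 130°)/2) = 0.9063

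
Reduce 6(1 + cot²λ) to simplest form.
6(1 + cot²λ) = 6(csc²λ) (using Pythagorean identity)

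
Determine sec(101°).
sec(101°) = -5.241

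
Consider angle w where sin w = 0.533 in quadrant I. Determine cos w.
cos w = √(1 - sin²w) = 0.8461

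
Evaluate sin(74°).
sin(74°) = 0.9613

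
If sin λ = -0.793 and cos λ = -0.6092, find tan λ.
tan λ = sin λ / cos λ = 1.302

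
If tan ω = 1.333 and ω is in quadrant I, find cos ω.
cos ω = 0.6001 (using tan²ω + 1 = sec²ω)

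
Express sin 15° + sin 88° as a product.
sin 15° + sin 88° = 2 sin(51.5°) cos(-36.5°)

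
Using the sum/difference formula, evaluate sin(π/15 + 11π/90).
sin(π/15 + 11π/90) = sin π/15 cos 11π/90 + cos π/15 sin 11π/90 = 0.5592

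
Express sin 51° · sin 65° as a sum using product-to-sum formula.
sin 51° sin 65° = (1/2)[cos(51°-65°) - cos(51°+65°)]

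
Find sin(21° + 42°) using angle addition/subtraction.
sin(21° + 42°) = sin 21° cos 42° + cos 21° sin 42° = 0.891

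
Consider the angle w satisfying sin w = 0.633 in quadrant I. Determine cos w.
cos w = √(1 - sin²w) = 0.7742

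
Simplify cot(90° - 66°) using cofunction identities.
cot(90° - 66°) = tan(66°)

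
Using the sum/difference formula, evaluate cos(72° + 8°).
cos(72° + 8°) = cos 72° cos 8° - sin 72° sin 8° = 0.1736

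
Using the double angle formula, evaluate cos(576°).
cos(576°) = cos²288° - sin²288° = -0.809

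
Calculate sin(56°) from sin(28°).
sin(56°) = 2 sin 28° cos 28° = 0.829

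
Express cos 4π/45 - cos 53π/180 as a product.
cos 4π/45 - cos 53π/180 = -2 sin(23π/120) sin(-37π/360)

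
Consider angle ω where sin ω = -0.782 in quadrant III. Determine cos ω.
cos ω = ±√(1 - sin²ω) = -0.6233 (negative in QIII)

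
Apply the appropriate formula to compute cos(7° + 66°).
cos(7° + 66°) = cos 7° cos 66° - sin 7° sin 66° = 0.2924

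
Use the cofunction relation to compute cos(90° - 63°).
cos(90° - 63°) = sin(63°) = 0.891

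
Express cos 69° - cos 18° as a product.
cos 69° - cos 18° = -2 sin(43.5°) sin(25.5°)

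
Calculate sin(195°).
sin(195°) = -(√6-√2)/4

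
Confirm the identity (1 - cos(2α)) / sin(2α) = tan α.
LHS = 2sin²α / (2 sin α cos α) = sin α/cos α = tan α = RHS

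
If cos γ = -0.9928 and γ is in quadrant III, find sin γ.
sin γ = -0.1198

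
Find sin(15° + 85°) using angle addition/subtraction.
sin(15° + 85°) = sin 15° cos 85° + cos 15° sin 85° = 0.9848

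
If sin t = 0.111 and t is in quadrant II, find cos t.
cos t = -0.9938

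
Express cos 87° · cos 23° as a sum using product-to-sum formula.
cos 87° cos 23° = (1/2)[cos(87°-23°) + cos(87°+23°)]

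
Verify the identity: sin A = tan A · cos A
RHS = (sin A/cos A) · cos A = sin A = LHS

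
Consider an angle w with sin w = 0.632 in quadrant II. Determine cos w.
cos w = ±√(1 - sin²w) = -0.775 (negative in QII)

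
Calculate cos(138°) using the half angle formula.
cos(138°) = -√((1 + cos 276°)/2) = -0.7431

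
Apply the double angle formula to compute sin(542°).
sin(542°) = 2 sin 271° cos 271° = -0.0349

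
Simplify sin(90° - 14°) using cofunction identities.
sin(90° - 14°) = cos(14°)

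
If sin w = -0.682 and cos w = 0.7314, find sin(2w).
sin(2w) = 2 sin w cos w = -0.9976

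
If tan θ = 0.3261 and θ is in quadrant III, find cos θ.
cos θ = -0.9507 (using tan²θ + 1 = sec²θ)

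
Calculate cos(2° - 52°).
cos(2° - 52°) = cos 2° cos 52° + sin 2° sin 52° = 0.6428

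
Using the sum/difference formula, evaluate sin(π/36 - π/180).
sin(π/36 - π/180) = sin π/36 cos π/180 - cos π/36 sin π/180 = 0.06976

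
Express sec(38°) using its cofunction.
sec(38°) = csc(90° - 38°) = csc(52°)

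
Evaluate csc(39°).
csc(39°) = 1.589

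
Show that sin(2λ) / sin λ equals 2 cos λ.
LHS = 2 sin λ cos λ / sin λ = 2 cos λ = RHS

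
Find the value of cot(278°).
cot(278°) = -0.1405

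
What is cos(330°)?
cos(330°) = √3/2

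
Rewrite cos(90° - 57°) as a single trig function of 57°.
cos(90° - 57°) = sin(57°)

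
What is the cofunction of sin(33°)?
sin(33°) = cos(90° - 33°) = cos(57°)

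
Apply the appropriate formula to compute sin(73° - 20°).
sin(73° - 20°) = sin 73° cos 20° - cos 73° sin 20° = 0.7986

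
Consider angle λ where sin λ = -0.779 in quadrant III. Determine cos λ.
cos λ = ±√(1 - sin²λ) = -0.627 (negative in QIII)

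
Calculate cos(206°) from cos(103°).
cos(206°) = cos²103° - sin²103° = -0.8988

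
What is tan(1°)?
tan(1°) = 0.01746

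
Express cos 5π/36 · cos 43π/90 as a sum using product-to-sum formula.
cos 5π/36 cos 43π/90 = (1/2)[cos(5π/36-43π/90) + cos(5π/36+43π/90)]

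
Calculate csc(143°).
csc(143°) = 1.662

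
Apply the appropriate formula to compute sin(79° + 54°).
sin(79° + 54°) = sin 79° cos 54° + cos 79° sin 54° = 0.7314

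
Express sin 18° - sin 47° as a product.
sin 18° - sin 47° = 2 cos(32.5°) sin(-14.5°)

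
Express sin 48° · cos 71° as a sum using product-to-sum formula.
sin 48° cos 71° = (1/2)[sin(48°+71°) + sin(48°-71°)]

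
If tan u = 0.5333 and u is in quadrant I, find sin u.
sin u = 0.4706 (using tan²u + 1 = sec²u)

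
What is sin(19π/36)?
sin(19π/36) = 0.9962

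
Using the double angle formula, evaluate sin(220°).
sin(220°) = 2 sin 110° cos 110° = -0.6428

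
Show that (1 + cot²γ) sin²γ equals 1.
LHS = csc²γ · sin²γ = (1/sin²γ) · sin²γ = 1 = RHS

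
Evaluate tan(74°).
tan(74°) = 3.487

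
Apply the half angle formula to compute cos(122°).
cos(122°) = -√((1 + cos 244°)/2) = -0.5299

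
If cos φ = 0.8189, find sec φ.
sec φ = 1/cos φ = 1.221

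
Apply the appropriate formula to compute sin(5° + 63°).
sin(5° + 63°) = sin 5° cos 63° + cos 5° sin 63° = 0.9272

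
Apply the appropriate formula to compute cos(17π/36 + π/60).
cos(17π/36 + π/60) = cos 17π/36 cos π/60 - sin 17π/36 sin π/60 = 0.0349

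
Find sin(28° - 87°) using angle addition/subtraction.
sin(28° - 87°) = sin 28° cos 87° - cos 28° sin 87° = -0.8572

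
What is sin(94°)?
sin(94°) = 0.9976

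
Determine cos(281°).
cos(281°) = 0.1908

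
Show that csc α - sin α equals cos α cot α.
LHS = 1/sin α - sin α = (1 - sin²α)/sin α = cos²α/sin α = cos α · (cos α/sin α) = cos α cot α = RHS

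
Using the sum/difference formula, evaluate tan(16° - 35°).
tan(16° - 35°) = (tan 16° - tan 35°)/(1 + tan 16° tan 35°) = -0.3443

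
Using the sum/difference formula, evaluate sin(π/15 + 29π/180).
sin(π/15 + 29π/180) = sin π/15 cos 29π/180 + cos π/15 sin 29π/180 = 0.6561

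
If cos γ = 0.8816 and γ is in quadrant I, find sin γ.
sin γ = 0.472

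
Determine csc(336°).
csc(336°) = -2.459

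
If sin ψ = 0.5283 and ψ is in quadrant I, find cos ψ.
cos ψ = 0.8491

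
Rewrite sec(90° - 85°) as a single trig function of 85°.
sec(90° - 85°) = csc(85°)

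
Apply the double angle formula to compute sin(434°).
sin(434°) = 2 sin 217° cos 217° = 0.9613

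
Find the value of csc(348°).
csc(348°) = -4.81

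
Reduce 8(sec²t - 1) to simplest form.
8(sec²t - 1) = 8(tan²t) (using Pythagorean identity)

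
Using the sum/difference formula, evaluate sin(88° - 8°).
sin(88° - 8°) = sin 88° cos 8° - cos 88° sin 8° = 0.9848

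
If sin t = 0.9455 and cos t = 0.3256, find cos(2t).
cos(2t) = cos²t - sin²t = -0.788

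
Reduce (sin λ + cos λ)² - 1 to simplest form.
(sin λ + cos λ)² - 1 = sin(2λ) (using Pythagorean + double angle)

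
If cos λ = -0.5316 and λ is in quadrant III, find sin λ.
sin λ = -0.847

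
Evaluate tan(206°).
tan(206°) = 0.4877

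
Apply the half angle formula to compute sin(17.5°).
sin(17.5°) = √((1 - cos 35°)/2) = 0.3007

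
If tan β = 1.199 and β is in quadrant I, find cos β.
cos β = 0.6405 (using tan²β + 1 = sec²β)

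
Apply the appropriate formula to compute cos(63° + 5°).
cos(63° + 5°) = cos 63° cos 5° - sin 63° sin 5° = 0.3746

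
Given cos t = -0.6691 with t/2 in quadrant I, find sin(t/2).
sin(t/2) = ±√((1 - cos t)/2); positive since t/2 ∈ QI, so sin(t/2) = 0.9135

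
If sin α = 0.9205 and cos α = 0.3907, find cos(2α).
cos(2α) = cos²α - sin²α = -0.6947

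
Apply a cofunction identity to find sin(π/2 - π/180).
sin(π/2 - π/180) = cos(π/180) = 0.9998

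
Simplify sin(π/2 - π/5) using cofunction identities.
sin(π/2 - π/5) = cos(π/5)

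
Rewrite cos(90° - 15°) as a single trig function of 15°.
cos(90° - 15°) = sin(15°)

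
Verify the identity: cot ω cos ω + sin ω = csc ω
LHS = cos²ω/sin ω + sin ω = (cos²ω + sin²ω)/sin ω = 1/sin ω = csc ω = RHS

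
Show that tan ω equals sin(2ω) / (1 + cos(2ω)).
RHS = 2 sin ω cos ω / (2cos²ω) = sin ω/cos ω = tan ω = LHS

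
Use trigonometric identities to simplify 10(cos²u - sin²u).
10(cos²u - sin²u) = 10(cos(2u)) (using Double angle)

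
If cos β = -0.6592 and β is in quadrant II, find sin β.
sin β = 0.752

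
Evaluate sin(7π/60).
sin(7π/60) = 0.3584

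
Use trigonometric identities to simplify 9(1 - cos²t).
9(1 - cos²t) = 9(sin²t) (using Pythagorean identity)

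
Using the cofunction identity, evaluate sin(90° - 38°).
sin(90° - 38°) = cos(38°) = 0.788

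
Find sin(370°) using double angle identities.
sin(370°) = 2 sin 185° cos 185° = 0.1736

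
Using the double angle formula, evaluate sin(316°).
sin(316°) = 2 sin 158° cos 158° = -0.6947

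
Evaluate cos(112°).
cos(112°) = -0.3746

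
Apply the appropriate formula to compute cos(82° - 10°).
cos(82° - 10°) = cos 82° cos 10° + sin 82° sin 10° = 0.309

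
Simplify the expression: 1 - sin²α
1 - sin²α = cos²α (using Pythagorean identity)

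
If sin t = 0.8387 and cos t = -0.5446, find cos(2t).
cos(2t) = cos²t - sin²t = -0.4068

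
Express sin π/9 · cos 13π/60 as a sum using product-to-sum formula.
sin π/9 cos 13π/60 = (1/2)[sin(π/9+13π/60) + sin(π/9-13π/60)]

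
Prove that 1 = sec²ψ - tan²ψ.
RHS = 1/cos²ψ - sin²ψ/cos²ψ = (1 - sin²ψ)/cos²ψ = cos²ψ/cos²ψ = 1 = LHS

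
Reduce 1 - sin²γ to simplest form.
1 - sin²γ = cos²γ (using Pythagorean identity)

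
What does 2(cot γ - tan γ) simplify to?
2(cot γ - tan γ) = 2(2 cot(2γ)) (using Double angle)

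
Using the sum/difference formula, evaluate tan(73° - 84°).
tan(73° - 84°) = (tan 73° - tan 84°)/(1 + tan 73° tan 84°) = -0.1944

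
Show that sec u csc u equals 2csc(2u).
RHS = 2/sin(2u) = 2/(2 sin u cos u) = 1/(sin u cos u) = (1/cos u)(1/sin u) = sec u csc u = LHS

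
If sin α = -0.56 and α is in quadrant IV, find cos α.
cos α = 0.8285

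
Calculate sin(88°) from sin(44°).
sin(88°) = 2 sin 44° cos 44° = 0.9994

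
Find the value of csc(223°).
csc(223°) = -1.466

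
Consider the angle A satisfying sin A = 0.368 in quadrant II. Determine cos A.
cos A = ±√(1 - sin²A) = -0.9298 (negative in QII)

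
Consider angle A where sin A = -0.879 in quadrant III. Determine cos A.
cos A = ±√(1 - sin²A) = -0.4768 (negative in QIII)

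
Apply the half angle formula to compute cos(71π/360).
cos(71π/360) = √((1 + cos 71π/180)/2) = 0.8141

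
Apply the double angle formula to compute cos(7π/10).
cos(7π/10) = cos²7π/20 - sin²7π/20 = -0.5878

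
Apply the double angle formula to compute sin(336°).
sin(336°) = 2 sin 168° cos 168° = -0.4067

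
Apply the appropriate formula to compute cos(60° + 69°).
cos(60° + 69°) = cos 60° cos 69° - sin 60° sin 69° = -0.6293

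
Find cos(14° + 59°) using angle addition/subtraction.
cos(14° + 59°) = cos 14° cos 59° - sin 14° sin 59° = 0.2924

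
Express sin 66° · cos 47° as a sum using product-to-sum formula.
sin 66° cos 47° = (1/2)[sin(66°+47°) + sin(66°-47°)]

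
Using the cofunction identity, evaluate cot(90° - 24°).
cot(90° - 24°) = tan(24°) = 0.4452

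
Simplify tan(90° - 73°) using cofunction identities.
tan(90° - 73°) = cot(73°)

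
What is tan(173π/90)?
tan(173π/90) = -0.2493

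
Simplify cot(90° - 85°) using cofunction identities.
cot(90° - 85°) = tan(85°)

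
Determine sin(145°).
sin(145°) = 0.5736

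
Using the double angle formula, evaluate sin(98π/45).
sin(98π/45) = 2 sin 49π/45 cos 49π/45 = 0.5299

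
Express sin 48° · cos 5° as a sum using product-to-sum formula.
sin 48° cos 5° = (1/2)[sin(48°+5°) + sin(48°-5°)]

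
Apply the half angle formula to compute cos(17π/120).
cos(17π/120) = √((1 + cos 17π/60)/2) = 0.9026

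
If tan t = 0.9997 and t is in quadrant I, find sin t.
sin t = 0.707 (using tan²t + 1 = sec²t)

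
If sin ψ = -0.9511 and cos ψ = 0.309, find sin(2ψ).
sin(2ψ) = 2 sin ψ cos ψ = -0.5878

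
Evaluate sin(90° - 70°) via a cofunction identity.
sin(90° - 70°) = cos(70°) = 0.342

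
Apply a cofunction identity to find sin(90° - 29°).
sin(90° - 29°) = cos(29°) = 0.8746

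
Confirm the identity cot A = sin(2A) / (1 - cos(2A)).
RHS = 2 sin A cos A / (2sin²A) = cos A/sin A = cot A = LHS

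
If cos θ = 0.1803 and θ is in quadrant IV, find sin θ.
sin θ = -0.9836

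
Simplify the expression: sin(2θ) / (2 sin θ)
sin(2θ) / (2 sin θ) = cos θ (using Double angle)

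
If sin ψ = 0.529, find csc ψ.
csc ψ = 1/sin ψ = 1.89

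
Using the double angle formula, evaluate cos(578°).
cos(578°) = 1 - 2sin²289° = -0.788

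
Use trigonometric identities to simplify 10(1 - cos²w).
10(1 - cos²w) = 10(sin²w) (using Pythagorean identity)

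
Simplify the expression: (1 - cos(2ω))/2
(1 - cos(2ω))/2 = sin²ω (using Power reduction)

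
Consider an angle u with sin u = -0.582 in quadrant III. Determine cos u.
cos u = ±√(1 - sin²u) = -0.8132 (negative in QIII)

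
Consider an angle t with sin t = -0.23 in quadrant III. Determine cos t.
cos t = ±√(1 - sin²t) = -0.9732 (negative in QIII)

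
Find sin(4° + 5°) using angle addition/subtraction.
sin(4° + 5°) = sin 4° cos 5° + cos 4° sin 5° = 0.1564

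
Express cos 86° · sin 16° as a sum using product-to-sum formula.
cos 86° sin 16° = (1/2)[sin(86°+16°) - sin(86°-16°)]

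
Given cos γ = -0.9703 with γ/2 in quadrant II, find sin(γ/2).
sin(γ/2) = ±√((1 - cos γ)/2); positive since γ/2 ∈ QII, so sin(γ/2) = 0.9925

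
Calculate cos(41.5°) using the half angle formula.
cos(41.5°) = √((1 + cos 83°)/2) = 0.749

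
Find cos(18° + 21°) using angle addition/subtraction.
cos(18° + 21°) = cos 18° cos 21° - sin 18° sin 21° = 0.7771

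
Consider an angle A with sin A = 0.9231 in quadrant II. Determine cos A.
cos A = ±√(1 - sin²A) = -0.3846 (negative in QII)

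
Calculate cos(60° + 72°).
cos(60° + 72°) = cos 60° cos 72° - sin 60° sin 72° = -0.6691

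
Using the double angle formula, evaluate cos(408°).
cos(408°) = 2cos²204° - 1 = 0.6691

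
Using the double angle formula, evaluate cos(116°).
cos(116°) = cos²58° - sin²58° = -0.4384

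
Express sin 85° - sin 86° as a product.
sin 85° - sin 86° = 2 cos(85.5°) sin(-0.5°)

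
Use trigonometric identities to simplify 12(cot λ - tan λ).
12(cot λ - tan λ) = 12(2 cot(2λ)) (using Double angle)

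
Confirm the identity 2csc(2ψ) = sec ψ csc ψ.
LHS = 2/sin(2ψ) = 2/(2 sin ψ cos ψ) = 1/(sin ψ cos ψ) = (1/cos ψ)(1/sin ψ) = sec ψ csc ψ = RHS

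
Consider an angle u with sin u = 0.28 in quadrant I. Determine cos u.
cos u = √(1 - sin²u) = 0.96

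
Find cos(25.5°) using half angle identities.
cos(25.5°) = √((1 + cos 51°)/2) = 0.9026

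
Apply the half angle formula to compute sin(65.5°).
sin(65.5°) = √((1 - cos 131°)/2) = 0.91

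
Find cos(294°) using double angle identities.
cos(294°) = cos²147° - sin²147° = 0.4067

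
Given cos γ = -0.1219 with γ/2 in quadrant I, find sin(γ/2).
sin(γ/2) = ±√((1 - cos γ)/2); positive since γ/2 ∈ QI, so sin(γ/2) = 0.749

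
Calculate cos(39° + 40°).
cos(39° + 40°) = cos 39° cos 40° - sin 39° sin 40° = 0.1908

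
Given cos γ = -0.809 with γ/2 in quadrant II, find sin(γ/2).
sin(γ/2) = ±√((1 - cos γ)/2); positive since γ/2 ∈ QII, so sin(γ/2) = 0.9511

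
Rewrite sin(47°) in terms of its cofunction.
sin(47°) = cos(90° - 47°) = cos(43°)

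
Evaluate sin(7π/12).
sin(7π/12) = (√6+√2)/4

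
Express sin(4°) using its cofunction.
sin(4°) = cos(90° - 4°) = cos(86°)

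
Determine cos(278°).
cos(278°) = 0.1392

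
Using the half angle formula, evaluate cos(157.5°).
cos(157.5°) = -√((1 + cos 315°)/2) = -0.9239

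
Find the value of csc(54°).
csc(54°) = 1.236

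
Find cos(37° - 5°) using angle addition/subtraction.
cos(37° - 5°) = cos 37° cos 5° + sin 37° sin 5° = 0.848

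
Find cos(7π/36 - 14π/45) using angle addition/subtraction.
cos(7π/36 - 14π/45) = cos 7π/36 cos 14π/45 + sin 7π/36 sin 14π/45 = 0.9336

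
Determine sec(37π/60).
sec(37π/60) = -2.79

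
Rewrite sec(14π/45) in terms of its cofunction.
sec(14π/45) = csc(π/2 - 14π/45) = csc(17π/90)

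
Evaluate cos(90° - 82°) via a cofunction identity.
cos(90° - 82°) = sin(82°) = 0.9903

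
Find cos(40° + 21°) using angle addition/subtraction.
cos(40° + 21°) = cos 40° cos 21° - sin 40° sin 21° = 0.4848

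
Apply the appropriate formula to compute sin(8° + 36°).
sin(8° + 36°) = sin 8° cos 36° + cos 8° sin 36° = 0.6947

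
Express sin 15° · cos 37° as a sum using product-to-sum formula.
sin 15° cos 37° = (1/2)[sin(15°+37°) + sin(15°-37°)]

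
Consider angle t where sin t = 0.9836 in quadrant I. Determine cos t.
cos t = √(1 - sin²t) = 0.1804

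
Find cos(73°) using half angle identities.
cos(73°) = √((1 + cos 146°)/2) = 0.2924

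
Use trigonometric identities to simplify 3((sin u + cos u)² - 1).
3((sin u + cos u)² - 1) = 3(sin(2u)) (using Pythagorean + double angle)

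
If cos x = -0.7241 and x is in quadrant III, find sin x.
sin x = -0.6897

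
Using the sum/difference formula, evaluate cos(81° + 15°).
cos(81° + 15°) = cos 81° cos 15° - sin 81° sin 15° = -0.1045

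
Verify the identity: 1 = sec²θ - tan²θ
RHS = 1/cos²θ - sin²θ/cos²θ = (1 - sin²θ)/cos²θ = cos²θ/cos²θ = 1 = LHS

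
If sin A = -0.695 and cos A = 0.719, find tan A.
tan A = sin A / cos A = -0.9666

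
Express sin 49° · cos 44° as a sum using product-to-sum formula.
sin 49° cos 44° = (1/2)[sin(49°+44°) + sin(49°-44°)]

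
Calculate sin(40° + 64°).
sin(40° + 64°) = sin 40° cos 64° + cos 40° sin 64° = 0.9703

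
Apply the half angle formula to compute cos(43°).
cos(43°) = √((1 + cos 86°)/2) = 0.7314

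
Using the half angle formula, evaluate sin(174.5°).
sin(174.5°) = √((1 - cos 349°)/2) = 0.09585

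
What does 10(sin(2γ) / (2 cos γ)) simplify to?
10(sin(2γ) / (2 cos γ)) = 10(sin γ) (using Double angle)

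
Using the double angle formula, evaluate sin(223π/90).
sin(223π/90) = 2 sin 223π/180 cos 223π/180 = 0.9976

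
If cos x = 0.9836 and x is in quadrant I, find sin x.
sin x = 0.1804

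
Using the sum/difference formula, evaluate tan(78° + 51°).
tan(78° + 51°) = (tan 78° + tan 51°)/(1 - tan 78° tan 51°) = -1.235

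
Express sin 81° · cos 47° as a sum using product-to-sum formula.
sin 81° cos 47° = (1/2)[sin(81°+47°) + sin(81°-47°)]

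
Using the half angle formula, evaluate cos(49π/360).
cos(49π/360) = √((1 + cos 49π/180)/2) = 0.91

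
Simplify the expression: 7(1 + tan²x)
7(1 + tan²x) = 7(sec²x) (using Pythagorean identity)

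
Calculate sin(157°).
sin(157°) = 0.3907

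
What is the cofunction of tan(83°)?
tan(83°) = cot(90° - 83°) = cot(7°)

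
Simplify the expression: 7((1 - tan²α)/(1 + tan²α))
7((1 - tan²α)/(1 + tan²α)) = 7(cos(2α)) (using Double angle)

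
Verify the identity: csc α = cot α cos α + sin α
RHS = cos²α/sin α + sin α = (cos²α + sin²α)/sin α = 1/sin α = csc α = LHS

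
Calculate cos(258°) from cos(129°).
cos(258°) = cos²129° - sin²129° = -0.2079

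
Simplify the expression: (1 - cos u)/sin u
(1 - cos u)/sin u = tan(u/2) (using Half angle)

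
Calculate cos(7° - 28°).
cos(7° - 28°) = cos 7° cos 28° + sin 7° sin 28° = 0.9336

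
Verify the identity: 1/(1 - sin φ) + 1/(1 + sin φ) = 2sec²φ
LHS = [(1 + sin φ) + (1 - sin φ)] / [(1 - sin φ)(1 + sin φ)] = 2/(1 - sin²φ) = 2/cos²φ = 2sec²φ = RHS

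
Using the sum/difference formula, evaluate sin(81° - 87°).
sin(81° - 87°) = sin 81° cos 87° - cos 81° sin 87° = -0.1045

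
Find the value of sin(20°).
sin(20°) = 0.342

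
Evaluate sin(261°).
sin(261°) = -0.9877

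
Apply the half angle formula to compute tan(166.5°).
tan(166.5°) = sin 333° / (1 + cos 333°) = -0.2401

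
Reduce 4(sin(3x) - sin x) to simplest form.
4(sin(3x) - sin x) = 4(2 cos(2x) sin x) (using Sum-to-product)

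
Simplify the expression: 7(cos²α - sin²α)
7(cos²α - sin²α) = 7(cos(2α)) (using Double angle)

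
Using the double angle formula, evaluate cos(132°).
cos(132°) = cos²66° - sin²66° = -0.6691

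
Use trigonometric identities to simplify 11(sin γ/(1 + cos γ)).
11(sin γ/(1 + cos γ)) = 11(tan(γ/2)) (using Half angle)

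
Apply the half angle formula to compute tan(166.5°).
tan(166.5°) = sin 333° / (1 + cos 333°) = -0.2401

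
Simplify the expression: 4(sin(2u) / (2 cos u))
4(sin(2u) / (2 cos u)) = 4(sin u) (using Double angle)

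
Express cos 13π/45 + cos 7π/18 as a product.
cos 13π/45 + cos 7π/18 = 2 cos(61π/180) cos(-π/20)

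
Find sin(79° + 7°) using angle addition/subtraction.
sin(79° + 7°) = sin 79° cos 7° + cos 79° sin 7° = 0.9976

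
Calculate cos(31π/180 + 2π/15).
cos(31π/180 + 2π/15) = cos 31π/180 cos 2π/15 - sin 31π/180 sin 2π/15 = 0.5736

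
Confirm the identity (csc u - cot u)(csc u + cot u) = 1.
LHS = csc²u - cot²u = (1 + cot²u) - cot²u = 1 = RHS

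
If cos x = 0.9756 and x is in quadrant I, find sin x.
sin x = 0.2196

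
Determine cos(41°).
cos(41°) = 0.7547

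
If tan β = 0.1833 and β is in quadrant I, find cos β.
cos β = 0.9836 (using tan²β + 1 = sec²β)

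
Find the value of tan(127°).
tan(127°) = -1.327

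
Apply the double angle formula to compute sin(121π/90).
sin(121π/90) = 2 sin 121π/180 cos 121π/180 = -0.8829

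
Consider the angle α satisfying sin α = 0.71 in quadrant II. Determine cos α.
cos α = ±√(1 - sin²α) = -0.7042 (negative in QII)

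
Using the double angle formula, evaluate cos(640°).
cos(640°) = cos²320° - sin²320° = 0.1736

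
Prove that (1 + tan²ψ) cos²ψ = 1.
LHS = sec²ψ · cos²ψ = (1/cos²ψ) · cos²ψ = 1 = RHS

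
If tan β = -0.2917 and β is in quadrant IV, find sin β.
sin β = -0.28 (using tan²β + 1 = sec²β)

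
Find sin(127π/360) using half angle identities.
sin(127π/360) = √((1 - cos 127π/180)/2) = 0.8949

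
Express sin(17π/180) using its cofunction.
sin(17π/180) = cos(π/2 - 17π/180) = cos(73π/180)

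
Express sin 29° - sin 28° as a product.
sin 29° - sin 28° = 2 cos(28.5°) sin(0.5°)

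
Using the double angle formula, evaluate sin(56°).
sin(56°) = 2 sin 28° cos 28° = 0.829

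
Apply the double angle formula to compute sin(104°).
sin(104°) = 2 sin 52° cos 52° = 0.9703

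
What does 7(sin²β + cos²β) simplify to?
7(sin²β + cos²β) = 7 (using Pythagorean identity)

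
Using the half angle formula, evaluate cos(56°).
cos(56°) = √((1 + cos 112°)/2) = 0.5592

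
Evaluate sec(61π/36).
sec(61π/36) = 1.743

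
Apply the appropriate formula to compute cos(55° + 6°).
cos(55° + 6°) = cos 55° cos 6° - sin 55° sin 6° = 0.4848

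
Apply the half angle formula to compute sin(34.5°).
sin(34.5°) = √((1 - cos 69°)/2) = 0.5664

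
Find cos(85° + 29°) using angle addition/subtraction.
cos(85° + 29°) = cos 85° cos 29° - sin 85° sin 29° = -0.4067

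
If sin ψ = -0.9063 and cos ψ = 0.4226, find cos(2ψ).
cos(2ψ) = cos²ψ - sin²ψ = -0.6428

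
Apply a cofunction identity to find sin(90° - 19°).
sin(90° - 19°) = cos(19°) = 0.9455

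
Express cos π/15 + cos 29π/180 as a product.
cos π/15 + cos 29π/180 = 2 cos(41π/360) cos(-17π/360)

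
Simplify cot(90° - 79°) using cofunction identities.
cot(90° - 79°) = tan(79°)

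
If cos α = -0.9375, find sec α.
sec α = 1/cos α = -1.067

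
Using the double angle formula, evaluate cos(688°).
cos(688°) = cos²344° - sin²344° = 0.848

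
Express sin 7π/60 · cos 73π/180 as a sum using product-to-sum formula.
sin 7π/60 cos 73π/180 = (1/2)[sin(7π/60+73π/180) + sin(7π/60-73π/180)]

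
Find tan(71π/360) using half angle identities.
tan(71π/360) = sin 71π/180 / (1 + cos 71π/180) = 0.7133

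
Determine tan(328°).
tan(328°) = -0.6249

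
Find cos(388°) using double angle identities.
cos(388°) = cos²194° - sin²194° = 0.8829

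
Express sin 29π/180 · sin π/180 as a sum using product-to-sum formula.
sin 29π/180 sin π/180 = (1/2)[cos(29π/180-π/180) - cos(29π/180+π/180)]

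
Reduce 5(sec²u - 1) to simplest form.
5(sec²u - 1) = 5(tan²u) (using Pythagorean identity)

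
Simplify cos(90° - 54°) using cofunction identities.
cos(90° - 54°) = sin(54°)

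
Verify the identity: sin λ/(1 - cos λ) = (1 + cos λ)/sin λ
LHS = sin λ(1 + cos λ) / ((1 - cos λ)(1 + cos λ)) = sin λ(1 + cos λ) / (1 - cos²λ) = sin λ(1 + cos λ) / sin²λ = (1 + cos λ)/sin λ = RHS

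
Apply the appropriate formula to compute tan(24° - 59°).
tan(24° - 59°) = (tan 24° - tan 59°)/(1 + tan 24° tan 59°) = -0.7002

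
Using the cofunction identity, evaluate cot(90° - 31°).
cot(90° - 31°) = tan(31°) = 0.6009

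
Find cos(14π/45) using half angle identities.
cos(14π/45) = √((1 + cos 28π/45)/2) = 0.5592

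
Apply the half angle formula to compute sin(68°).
sin(68°) = √((1 - cos 136°)/2) = 0.9272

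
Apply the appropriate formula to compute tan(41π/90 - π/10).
tan(41π/90 - π/10) = (tan 41π/90 - tan π/10)/(1 + tan 41π/90 tan π/10) = 2.05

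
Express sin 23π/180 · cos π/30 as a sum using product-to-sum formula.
sin 23π/180 cos π/30 = (1/2)[sin(23π/180+π/30) + sin(23π/180-π/30)]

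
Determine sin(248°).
sin(248°) = -0.9272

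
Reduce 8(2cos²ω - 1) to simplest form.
8(2cos²ω - 1) = 8(cos(2ω)) (using Double angle)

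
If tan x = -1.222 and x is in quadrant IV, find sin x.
sin x = -0.7739 (using tan²x + 1 = sec²x)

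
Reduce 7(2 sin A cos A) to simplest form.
7(2 sin A cos A) = 7(sin(2A)) (using Double angle)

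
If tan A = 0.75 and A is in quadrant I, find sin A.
sin A = 0.6 (using tan²A + 1 = sec²A)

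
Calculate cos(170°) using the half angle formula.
cos(170°) = -√((1 + cos 340°)/2) = -0.9848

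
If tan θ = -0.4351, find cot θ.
cot θ = 1/tan θ = -2.298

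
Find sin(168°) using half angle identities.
sin(168°) = √((1 - cos 336°)/2) = 0.2079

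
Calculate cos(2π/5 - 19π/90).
cos(2π/5 - 19π/90) = cos 2π/5 cos 19π/90 + sin 2π/5 sin 19π/90 = 0.829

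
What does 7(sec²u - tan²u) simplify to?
7(sec²u - tan²u) = 7 (using Pythagorean identity)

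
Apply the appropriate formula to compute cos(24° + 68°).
cos(24° + 68°) = cos 24° cos 68° - sin 24° sin 68° = -0.0349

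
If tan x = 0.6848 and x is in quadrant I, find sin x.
sin x = 0.565 (using tan²x + 1 = sec²x)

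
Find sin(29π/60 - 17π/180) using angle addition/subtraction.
sin(29π/60 - 17π/180) = sin 29π/60 cos 17π/180 - cos 29π/60 sin 17π/180 = 0.9397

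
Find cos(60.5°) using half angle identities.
cos(60.5°) = √((1 + cos 121°)/2) = 0.4924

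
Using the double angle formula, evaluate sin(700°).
sin(700°) = 2 sin 350° cos 350° = -0.342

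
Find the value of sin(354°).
sin(354°) = -0.1045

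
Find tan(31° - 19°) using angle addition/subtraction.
tan(31° - 19°) = (tan 31° - tan 19°)/(1 + tan 31° tan 19°) = 0.2126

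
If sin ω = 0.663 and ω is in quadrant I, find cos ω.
cos ω = 0.7486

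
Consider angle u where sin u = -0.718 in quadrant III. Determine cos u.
cos u = ±√(1 - sin²u) = -0.696 (negative in QIII)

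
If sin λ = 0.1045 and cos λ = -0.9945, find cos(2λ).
cos(2λ) = cos²λ - sin²λ = 0.9781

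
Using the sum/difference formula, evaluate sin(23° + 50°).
sin(23° + 50°) = sin 23° cos 50° + cos 23° sin 50° = 0.9563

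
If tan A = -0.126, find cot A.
cot A = 1/tan A = -7.937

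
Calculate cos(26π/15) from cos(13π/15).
cos(26π/15) = cos²13π/15 - sin²13π/15 = 0.6691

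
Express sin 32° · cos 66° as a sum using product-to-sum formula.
sin 32° cos 66° = (1/2)[sin(32°+66°) + sin(32°-66°)]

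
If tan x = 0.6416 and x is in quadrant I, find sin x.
sin x = 0.54 (using tan²x + 1 = sec²x)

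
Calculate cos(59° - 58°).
cos(59° - 58°) = cos 59° cos 58° + sin 59° sin 58° = 0.9998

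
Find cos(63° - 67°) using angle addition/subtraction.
cos(63° - 67°) = cos 63° cos 67° + sin 63° sin 67° = 0.9976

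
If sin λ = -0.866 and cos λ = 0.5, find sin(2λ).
sin(2λ) = 2 sin λ cos λ = -0.866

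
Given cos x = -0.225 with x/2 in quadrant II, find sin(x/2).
sin(x/2) = ±√((1 - cos x)/2); positive since x/2 ∈ QII, so sin(x/2) = 0.7826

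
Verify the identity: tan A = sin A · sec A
RHS = sin A · (1/cos A) = sin A/cos A = tan A = LHS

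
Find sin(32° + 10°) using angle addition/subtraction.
sin(32° + 10°) = sin 32° cos 10° + cos 32° sin 10° = 0.6691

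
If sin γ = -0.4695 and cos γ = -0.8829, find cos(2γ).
cos(2γ) = cos²γ - sin²γ = 0.5591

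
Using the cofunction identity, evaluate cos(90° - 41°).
cos(90° - 41°) = sin(41°) = 0.6561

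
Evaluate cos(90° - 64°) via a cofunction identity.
cos(90° - 64°) = sin(64°) = 0.8988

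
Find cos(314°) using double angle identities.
cos(314°) = cos²157° - sin²157° = 0.6947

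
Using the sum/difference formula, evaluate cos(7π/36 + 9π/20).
cos(7π/36 + 9π/20) = cos 7π/36 cos 9π/20 - sin 7π/36 sin 9π/20 = -0.4384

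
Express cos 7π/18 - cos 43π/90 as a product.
cos 7π/18 - cos 43π/90 = -2 sin(13π/30) sin(-2π/45)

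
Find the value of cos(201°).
cos(201°) = -0.9336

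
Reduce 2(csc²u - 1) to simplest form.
2(csc²u - 1) = 2(cot²u) (using Pythagorean identity)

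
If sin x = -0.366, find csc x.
csc x = 1/sin x = -2.732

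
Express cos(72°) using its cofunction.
cos(72°) = sin(90° - 72°) = sin(18°)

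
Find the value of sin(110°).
sin(110°) = 0.9397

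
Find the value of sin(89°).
sin(89°) = 0.9998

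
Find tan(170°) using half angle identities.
tan(170°) = sin 340° / (1 + cos 340°) = -0.1763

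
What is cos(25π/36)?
cos(25π/36) = -0.5736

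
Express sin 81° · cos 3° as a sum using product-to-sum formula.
sin 81° cos 3° = (1/2)[sin(81°+3°) + sin(81°-3°)]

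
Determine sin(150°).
sin(150°) = 1/2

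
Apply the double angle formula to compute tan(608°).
tan(608°) = 2 tan 304° / (1 - tan²304°) = 2.475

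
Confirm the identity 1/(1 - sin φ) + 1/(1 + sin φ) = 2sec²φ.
LHS = [(1 + sin φ) + (1 - sin φ)] / [(1 - sin φ)(1 + sin φ)] = 2/(1 - sin²φ) = 2/cos²φ = 2sec²φ = RHS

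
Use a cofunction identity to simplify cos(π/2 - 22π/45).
cos(π/2 - 22π/45) = sin(22π/45)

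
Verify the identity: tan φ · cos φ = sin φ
LHS = (sin φ/cos φ) · cos φ = sin φ = RHS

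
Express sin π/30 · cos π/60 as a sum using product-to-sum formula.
sin π/30 cos π/60 = (1/2)[sin(π/30+π/60) + sin(π/30-π/60)]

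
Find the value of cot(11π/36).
cot(11π/36) = 0.7002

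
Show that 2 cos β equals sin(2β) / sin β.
RHS = 2 sin β cos β / sin β = 2 cos β = LHS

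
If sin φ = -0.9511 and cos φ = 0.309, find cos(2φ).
cos(2φ) = cos²φ - sin²φ = -0.8091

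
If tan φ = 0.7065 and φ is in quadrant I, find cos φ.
cos φ = 0.8167 (using tan²φ + 1 = sec²φ)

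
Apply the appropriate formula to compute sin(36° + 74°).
sin(36° + 74°) = sin 36° cos 74° + cos 36° sin 74° = 0.9397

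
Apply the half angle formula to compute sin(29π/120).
sin(29π/120) = √((1 - cos 29π/60)/2) = 0.6884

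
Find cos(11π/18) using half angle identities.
cos(11π/18) = -√((1 + cos 11π/9)/2) = -0.342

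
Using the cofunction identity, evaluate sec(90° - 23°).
sec(90° - 23°) = csc(23°) = 2.559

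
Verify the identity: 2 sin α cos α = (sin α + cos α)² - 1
RHS = sin²α + 2 sin α cos α + cos²α - 1 = (sin²α + cos²α) + 2 sin α cos α - 1 = 1 + 2 sin α cos α - 1 = 2 sin α cos α = LHS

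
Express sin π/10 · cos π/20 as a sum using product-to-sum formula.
sin π/10 cos π/20 = (1/2)[sin(π/10+π/20) + sin(π/10-π/20)]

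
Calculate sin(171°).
sin(171°) = 0.1564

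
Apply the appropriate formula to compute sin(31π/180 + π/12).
sin(31π/180 + π/12) = sin 31π/180 cos π/12 + cos 31π/180 sin π/12 = 0.7193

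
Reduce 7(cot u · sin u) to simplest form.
7(cot u · sin u) = 7(cos u) (using Quotient identity)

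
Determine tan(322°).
tan(322°) = -0.7813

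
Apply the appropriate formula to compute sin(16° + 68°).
sin(16° + 68°) = sin 16° cos 68° + cos 16° sin 68° = 0.9945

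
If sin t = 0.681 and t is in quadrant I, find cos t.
cos t = 0.7323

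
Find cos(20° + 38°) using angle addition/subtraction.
cos(20° + 38°) = cos 20° cos 38° - sin 20° sin 38° = 0.5299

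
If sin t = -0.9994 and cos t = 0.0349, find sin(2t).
sin(2t) = 2 sin t cos t = -0.06976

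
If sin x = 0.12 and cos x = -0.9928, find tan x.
tan x = sin x / cos x = -0.1209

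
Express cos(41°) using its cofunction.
cos(41°) = sin(90° - 41°) = sin(49°)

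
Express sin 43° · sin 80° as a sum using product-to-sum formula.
sin 43° sin 80° = (1/2)[cos(43°-80°) - cos(43°+80°)]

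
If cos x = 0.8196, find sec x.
sec x = 1/cos x = 1.22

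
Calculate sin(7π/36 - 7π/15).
sin(7π/36 - 7π/15) = sin 7π/36 cos 7π/15 - cos 7π/36 sin 7π/15 = -0.7547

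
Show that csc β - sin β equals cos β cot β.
LHS = 1/sin β - sin β = (1 - sin²β)/sin β = cos²β/sin β = cos β · (cos β/sin β) = cos β cot β = RHS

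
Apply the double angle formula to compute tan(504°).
tan(504°) = 2 tan 252° / (1 - tan²252°) = -0.7265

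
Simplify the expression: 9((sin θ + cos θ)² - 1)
9((sin θ + cos θ)² - 1) = 9(sin(2θ)) (using Pythagorean + double angle)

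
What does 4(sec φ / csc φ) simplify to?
4(sec φ / csc φ) = 4(tan φ) (using Reciprocal identities)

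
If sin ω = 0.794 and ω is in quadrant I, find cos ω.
cos ω = 0.6079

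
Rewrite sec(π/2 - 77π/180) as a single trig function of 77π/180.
sec(π/2 - 77π/180) = csc(77π/180)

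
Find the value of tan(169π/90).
tan(169π/90) = -0.404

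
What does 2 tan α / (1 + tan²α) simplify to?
2 tan α / (1 + tan²α) = sin(2α) (using Double angle)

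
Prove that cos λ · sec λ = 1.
LHS = cos λ · (1/cos λ) = 1 = RHS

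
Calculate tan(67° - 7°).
tan(67° - 7°) = (tan 67° - tan 7°)/(1 + tan 67° tan 7°) = √3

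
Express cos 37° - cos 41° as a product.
cos 37° - cos 41° = -2 sin(39°) sin(-2°)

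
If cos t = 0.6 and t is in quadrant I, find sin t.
sin t = 0.8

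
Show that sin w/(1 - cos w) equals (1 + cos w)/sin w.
LHS = sin w(1 + cos w) / ((1 - cos w)(1 + cos w)) = sin w(1 + cos w) / (1 - cos²w) = sin w(1 + cos w) / sin²w = (1 + cos w)/sin w = RHS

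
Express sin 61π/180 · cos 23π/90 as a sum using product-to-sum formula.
sin 61π/180 cos 23π/90 = (1/2)[sin(61π/180+23π/90) + sin(61π/180-23π/90)]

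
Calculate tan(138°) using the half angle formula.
tan(138°) = sin 276° / (1 + cos 276°) = -0.9004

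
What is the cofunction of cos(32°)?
cos(32°) = sin(90° - 32°) = sin(58°)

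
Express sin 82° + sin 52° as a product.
sin 82° + sin 52° = 2 sin(67°) cos(15°)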